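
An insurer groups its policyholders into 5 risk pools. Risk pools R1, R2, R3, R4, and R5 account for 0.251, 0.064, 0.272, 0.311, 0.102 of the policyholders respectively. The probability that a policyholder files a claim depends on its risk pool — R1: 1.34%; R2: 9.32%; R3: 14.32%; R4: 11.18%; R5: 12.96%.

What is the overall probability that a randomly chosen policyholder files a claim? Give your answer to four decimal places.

0.0963

P(C) = P(C|R1)·P(R1) + P(C|R2)·P(R2) + P(C|R3)·P(R3) + P(C|R4)·P(R4) + P(C|R5)·P(R5)
      = 0.0134·0.251 + 0.0932·0.064 + 0.1432·0.272 + 0.1118·0.311 + 0.1296·0.102
      = 0.0033634 + 0.0059648 + 0.0389504 + 0.0347698 + 0.0132192 = 0.0962676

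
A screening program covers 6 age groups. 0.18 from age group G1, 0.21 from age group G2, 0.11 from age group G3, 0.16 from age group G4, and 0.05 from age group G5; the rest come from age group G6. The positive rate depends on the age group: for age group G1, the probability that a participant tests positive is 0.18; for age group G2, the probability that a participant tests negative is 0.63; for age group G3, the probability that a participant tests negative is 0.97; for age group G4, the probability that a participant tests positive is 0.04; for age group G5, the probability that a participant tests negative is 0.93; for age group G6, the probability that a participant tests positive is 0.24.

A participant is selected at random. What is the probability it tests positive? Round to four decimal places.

P(T) ≈ 0.1929

P(G6) = 1 − (0.18 + 0.21 + 0.11 + 0.16 + 0.05) = 0.29.
P(T|G2) = 1 − 0.63 = 0.37.
P(T|G3) = 1 − 0.97 = 0.03.
P(T|G5) = 1 − 0.93 = 0.07.
P(T) = P(T|G1)·P(G1) + P(T|G2)·P(G2) + P(T|G3)·P(G3) + P(T|G4)·P(G4) + P(T|G5)·P(G5) + P(T|G6)·P(G6)
      = 0.18·0.18 + 0.37·0.21 + 0.03·0.11 + 0.04·0.16 + 0.07·0.05 + 0.24·0.29
      = 0.0324 + 0.0777 + 0.0033 + 0.0064 + 0.0035 + 0.0696 = 0.1929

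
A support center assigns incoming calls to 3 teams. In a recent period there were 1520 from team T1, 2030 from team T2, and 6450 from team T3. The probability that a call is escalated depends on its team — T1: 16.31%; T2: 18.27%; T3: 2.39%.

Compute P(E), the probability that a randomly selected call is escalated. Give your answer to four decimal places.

0.0773

Total: 1520 + 2030 + 6450 = 10000.
P(T1) = 1520/10000 = 0.152. P(T2) = 2030/10000 = 0.203. P(T3) = 6450/10000 = 0.645.
By the law of total probability,
P(E) = P(E|T1)·P(T1) + P(E|T2)·P(T2) + P(E|T3)·P(T3)
      = 0.1631·0.152 + 0.1827·0.203 + 0.0239·0.645
      = 0.0247912 + 0.0370881 + 0.0154155 = 0.0772948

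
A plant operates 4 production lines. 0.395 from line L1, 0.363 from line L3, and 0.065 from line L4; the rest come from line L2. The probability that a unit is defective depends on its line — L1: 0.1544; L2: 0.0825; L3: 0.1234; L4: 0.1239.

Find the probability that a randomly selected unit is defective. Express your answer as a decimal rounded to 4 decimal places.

P(L2) = 1 − (0.395 + 0.363 + 0.065) = 0.177.
P(D) = P(D|L1)·P(L1) + P(D|L2)·P(L2) + P(D|L3)·P(L3) + P(D|L4)·P(L4)
      = 0.1544·0.395 + 0.0825·0.177 + 0.1234·0.363 + 0.1239·0.065
      = 0.060988 + 0.0146025 + 0.0447942 + 0.0080535 = 0.1284382

0.1284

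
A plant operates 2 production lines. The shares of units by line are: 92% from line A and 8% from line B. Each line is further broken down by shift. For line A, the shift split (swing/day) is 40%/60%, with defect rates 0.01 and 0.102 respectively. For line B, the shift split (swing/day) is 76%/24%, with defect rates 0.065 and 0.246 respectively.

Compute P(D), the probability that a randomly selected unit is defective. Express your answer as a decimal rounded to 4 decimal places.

P(D|A) = 0.4·0.01 + 0.6·0.102 = 0.004 + 0.0612 = 0.0652
P(D|B) = 0.76·0.065 + 0.24·0.246 = 0.0494 + 0.05904 = 0.10844
Then overall,
P(D) = 0.92·0.0652 + 0.08·0.10844
      = 0.059984 + 0.0086752 = 0.0686592

P(D) ≈ 0.0687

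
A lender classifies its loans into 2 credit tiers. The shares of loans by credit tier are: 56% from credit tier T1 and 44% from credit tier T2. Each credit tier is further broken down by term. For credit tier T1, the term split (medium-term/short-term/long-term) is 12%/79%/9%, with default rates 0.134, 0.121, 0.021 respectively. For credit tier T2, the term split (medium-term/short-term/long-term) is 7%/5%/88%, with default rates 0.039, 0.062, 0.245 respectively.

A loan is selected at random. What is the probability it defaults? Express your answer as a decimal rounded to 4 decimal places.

P(D|T1) = 0.12·0.134 + 0.79·0.121 + 0.09·0.021 = 0.01608 + 0.09559 + 0.00189 = 0.11356
P(D|T2) = 0.07·0.039 + 0.05·0.062 + 0.88·0.245 = 0.00273 + 0.0031 + 0.2156 = 0.22143
By total probability over the outer partition,
P(D) = 0.56·0.11356 + 0.44·0.22143
      = 0.0635936 + 0.0974292 = 0.1610228

0.1610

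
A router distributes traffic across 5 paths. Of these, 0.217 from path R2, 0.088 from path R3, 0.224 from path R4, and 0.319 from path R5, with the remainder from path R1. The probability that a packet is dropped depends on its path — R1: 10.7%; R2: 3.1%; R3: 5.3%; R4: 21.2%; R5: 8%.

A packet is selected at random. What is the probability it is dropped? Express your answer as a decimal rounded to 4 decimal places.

P(R1) = 1 − (0.217 + 0.088 + 0.224 + 0.319) = 0.152.
Summing over the partition,
P(L) = P(L|R1)·P(R1) + P(L|R2)·P(R2) + P(L|R3)·P(R3) + P(L|R4)·P(R4) + P(L|R5)·P(R5)
      = 0.107·0.152 + 0.031·0.217 + 0.053·0.088 + 0.212·0.224 + 0.08·0.319
      = 0.016264 + 0.006727 + 0.004664 + 0.047488 + 0.02552 = 0.100663

0.1007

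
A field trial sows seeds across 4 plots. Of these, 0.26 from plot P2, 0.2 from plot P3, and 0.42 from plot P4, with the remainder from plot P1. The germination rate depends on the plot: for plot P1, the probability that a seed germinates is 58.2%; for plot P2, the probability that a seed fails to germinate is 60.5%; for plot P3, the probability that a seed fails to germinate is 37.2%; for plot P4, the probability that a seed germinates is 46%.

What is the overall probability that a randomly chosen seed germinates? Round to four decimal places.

P(P1) = 1 − (0.26 + 0.2 + 0.42) = 0.12.
P(G|P2) = 1 − 0.605 = 0.395.
P(G|P3) = 1 − 0.372 = 0.628.
Using total probability over the partition,
P(G) = P(G|P1)·P(P1) + P(G|P2)·P(P2) + P(G|P3)·P(P3) + P(G|P4)·P(P4)
      = 0.582·0.12 + 0.395·0.26 + 0.628·0.2 + 0.46·0.42
      = 0.06984 + 0.1027 + 0.1256 + 0.1932 = 0.49134

P(G) ≈ 0.4913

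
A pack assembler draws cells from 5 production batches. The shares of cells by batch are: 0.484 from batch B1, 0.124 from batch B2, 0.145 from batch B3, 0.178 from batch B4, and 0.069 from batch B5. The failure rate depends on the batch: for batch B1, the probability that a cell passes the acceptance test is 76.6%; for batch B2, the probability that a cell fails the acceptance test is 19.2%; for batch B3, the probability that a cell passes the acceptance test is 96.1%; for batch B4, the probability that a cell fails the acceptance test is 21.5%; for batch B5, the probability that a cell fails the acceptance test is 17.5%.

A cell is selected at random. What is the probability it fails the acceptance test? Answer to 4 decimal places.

P(F|B1) = 1 − 0.766 = 0.234.
P(F|B3) = 1 − 0.961 = 0.039.
P(F) = P(F|B1)·P(B1) + P(F|B2)·P(B2) + P(F|B3)·P(B3) + P(F|B4)·P(B4) + P(F|B5)·P(B5)
      = 0.234·0.484 + 0.192·0.124 + 0.039·0.145 + 0.215·0.178 + 0.175·0.069
      = 0.113256 + 0.023808 + 0.005655 + 0.03827 + 0.012075 = 0.193064

P(F) ≈ 0.1931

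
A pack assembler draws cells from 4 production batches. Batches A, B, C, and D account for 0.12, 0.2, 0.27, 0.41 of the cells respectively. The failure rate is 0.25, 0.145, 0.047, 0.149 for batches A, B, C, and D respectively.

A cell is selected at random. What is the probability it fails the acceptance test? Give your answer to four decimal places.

0.1328

Summing over the partition,
P(F) = P(F|A)·P(A) + P(F|B)·P(B) + P(F|C)·P(C) + P(F|D)·P(D)
      = 0.25·0.12 + 0.145·0.2 + 0.047·0.27 + 0.149·0.41
      = 0.03 + 0.029 + 0.01269 + 0.06109 = 0.13278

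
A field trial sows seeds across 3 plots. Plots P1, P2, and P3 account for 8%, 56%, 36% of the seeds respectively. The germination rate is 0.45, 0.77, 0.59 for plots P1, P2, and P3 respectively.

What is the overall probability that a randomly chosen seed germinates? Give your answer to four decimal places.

Summing over the partition,
P(G) = P(G|P1)·P(P1) + P(G|P2)·P(P2) + P(G|P3)·P(P3)
      = 0.45·0.08 + 0.77·0.56 + 0.59·0.36
      = 0.036 + 0.4312 + 0.2124 = 0.6796

0.6796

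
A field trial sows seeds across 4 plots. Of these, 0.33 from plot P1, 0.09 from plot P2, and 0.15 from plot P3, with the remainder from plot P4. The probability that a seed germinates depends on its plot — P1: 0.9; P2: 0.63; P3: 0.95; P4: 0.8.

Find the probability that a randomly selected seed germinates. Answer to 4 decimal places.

P(G) ≈ 0.8402

P(P4) = 1 − (0.33 + 0.09 + 0.15) = 0.43.
P(G) = P(G|P1)·P(P1) + P(G|P2)·P(P2) + P(G|P3)·P(P3) + P(G|P4)·P(P4)
      = 0.9·0.33 + 0.63·0.09 + 0.95·0.15 + 0.8·0.43
      = 0.297 + 0.0567 + 0.1425 + 0.344 = 0.8402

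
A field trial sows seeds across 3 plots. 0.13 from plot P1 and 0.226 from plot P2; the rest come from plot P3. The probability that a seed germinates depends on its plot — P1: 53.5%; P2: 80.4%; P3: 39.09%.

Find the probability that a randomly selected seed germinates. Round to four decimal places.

P(G) ≈ 0.5030

P(P3) = 1 − (0.13 + 0.226) = 0.644.
Using total probability over the partition,
P(G) = P(G|P1)·P(P1) + P(G|P2)·P(P2) + P(G|P3)·P(P3)
      = 0.535·0.13 + 0.804·0.226 + 0.3909·0.644
      = 0.06955 + 0.181704 + 0.2517396 = 0.5029936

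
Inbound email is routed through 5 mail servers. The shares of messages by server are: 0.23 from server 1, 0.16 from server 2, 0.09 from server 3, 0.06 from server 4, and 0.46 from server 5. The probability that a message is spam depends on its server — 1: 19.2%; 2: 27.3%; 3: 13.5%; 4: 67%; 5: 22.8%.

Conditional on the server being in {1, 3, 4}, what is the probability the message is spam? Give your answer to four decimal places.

P(S|J) ≈ 0.2540

Let J = {1, 3, 4}.
P(J) = 0.23 + 0.09 + 0.06 = 0.38.
P(S ∩ J) = 0.192·0.23 + 0.135·0.09 + 0.67·0.06 = 0.04416 + 0.01215 + 0.0402 = 0.09651.
P(S | J) = 0.09651 / 0.38 = 0.253974…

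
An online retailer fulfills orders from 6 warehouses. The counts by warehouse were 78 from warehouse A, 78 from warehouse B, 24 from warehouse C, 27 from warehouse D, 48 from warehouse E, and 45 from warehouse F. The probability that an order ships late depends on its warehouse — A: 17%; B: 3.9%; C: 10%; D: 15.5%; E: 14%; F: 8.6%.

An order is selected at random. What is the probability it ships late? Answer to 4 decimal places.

Total: 78 + 78 + 24 + 27 + 48 + 45 = 300.
P(A) = 78/300 = 0.26. P(B) = 78/300 = 0.26. P(C) = 24/300 = 0.08. P(D) = 27/300 = 0.09. P(E) = 48/300 = 0.16. P(F) = 45/300 = 0.15.
P(L) = P(L|A)·P(A) + P(L|B)·P(B) + P(L|C)·P(C) + P(L|D)·P(D) + P(L|E)·P(E) + P(L|F)·P(F)
      = 0.17·0.26 + 0.039·0.26 + 0.1·0.08 + 0.155·0.09 + 0.14·0.16 + 0.086·0.15
      = 0.0442 + 0.01014 + 0.008 + 0.01395 + 0.0224 + 0.0129 = 0.11159

0.1116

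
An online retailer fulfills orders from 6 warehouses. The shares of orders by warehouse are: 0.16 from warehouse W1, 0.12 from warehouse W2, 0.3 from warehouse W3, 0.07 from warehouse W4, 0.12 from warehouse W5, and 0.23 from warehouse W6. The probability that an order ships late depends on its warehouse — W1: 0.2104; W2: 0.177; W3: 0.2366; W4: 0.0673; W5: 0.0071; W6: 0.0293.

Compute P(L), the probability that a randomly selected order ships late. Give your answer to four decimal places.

P(L) = P(L|W1)·P(W1) + P(L|W2)·P(W2) + P(L|W3)·P(W3) + P(L|W4)·P(W4) + P(L|W5)·P(W5) + P(L|W6)·P(W6)
      = 0.2104·0.16 + 0.177·0.12 + 0.2366·0.3 + 0.0673·0.07 + 0.0071·0.12 + 0.0293·0.23
      = 0.033664 + 0.02124 + 0.07098 + 0.004711 + 0.000852 + 0.006739 = 0.138186

0.1382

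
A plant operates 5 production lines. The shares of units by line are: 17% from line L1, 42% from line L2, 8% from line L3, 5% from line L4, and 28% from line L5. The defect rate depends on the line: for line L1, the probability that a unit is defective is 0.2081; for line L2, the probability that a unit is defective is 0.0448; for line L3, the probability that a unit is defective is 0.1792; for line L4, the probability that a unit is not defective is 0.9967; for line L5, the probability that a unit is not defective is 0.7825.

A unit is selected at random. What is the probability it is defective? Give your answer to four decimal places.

P(D) ≈ 0.1296

P(D|L4) = 1 − 0.9967 = 0.0033.
P(D|L5) = 1 − 0.7825 = 0.2175.
P(D) = P(D|L1)·P(L1) + P(D|L2)·P(L2) + P(D|L3)·P(L3) + P(D|L4)·P(L4) + P(D|L5)·P(L5)
      = 0.2081·0.17 + 0.0448·0.42 + 0.1792·0.08 + 0.0033·0.05 + 0.2175·0.28
      = 0.035377 + 0.018816 + 0.014336 + 0.000165 + 0.0609 = 0.129594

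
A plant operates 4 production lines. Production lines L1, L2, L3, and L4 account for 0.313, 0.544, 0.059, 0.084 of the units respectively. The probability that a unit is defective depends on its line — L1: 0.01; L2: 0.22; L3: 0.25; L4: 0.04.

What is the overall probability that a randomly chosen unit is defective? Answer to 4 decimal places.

0.1409

Using total probability over the partition,
P(D) = P(D|L1)·P(L1) + P(D|L2)·P(L2) + P(D|L3)·P(L3) + P(D|L4)·P(L4)
      = 0.01·0.313 + 0.22·0.544 + 0.25·0.059 + 0.04·0.084
      = 0.00313 + 0.11968 + 0.01475 + 0.00336 = 0.14092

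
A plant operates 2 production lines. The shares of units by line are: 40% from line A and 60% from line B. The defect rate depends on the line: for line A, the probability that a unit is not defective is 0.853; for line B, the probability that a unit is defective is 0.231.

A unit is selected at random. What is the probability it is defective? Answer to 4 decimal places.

P(D) ≈ 0.1974

P(D|A) = 1 − 0.853 = 0.147.
P(D) = P(D|A)·P(A) + P(D|B)·P(B)
      = 0.147·0.4 + 0.231·0.6
      = 0.0588 + 0.1386 = 0.1974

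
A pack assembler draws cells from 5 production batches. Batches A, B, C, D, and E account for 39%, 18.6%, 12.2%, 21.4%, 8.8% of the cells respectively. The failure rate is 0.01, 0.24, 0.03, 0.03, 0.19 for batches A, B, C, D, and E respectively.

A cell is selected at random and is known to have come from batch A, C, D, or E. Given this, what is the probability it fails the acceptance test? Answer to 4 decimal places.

0.0377

Let S = {A, C, D, E}.
P(S) = 0.39 + 0.122 + 0.214 + 0.088 = 0.814.
P(F ∩ S) = 0.01·0.39 + 0.03·0.122 + 0.03·0.214 + 0.19·0.088 = 0.0039 + 0.00366 + 0.00642 + 0.01672 = 0.0307.
P(F | S) = 0.0307 / 0.814 = 0.037715…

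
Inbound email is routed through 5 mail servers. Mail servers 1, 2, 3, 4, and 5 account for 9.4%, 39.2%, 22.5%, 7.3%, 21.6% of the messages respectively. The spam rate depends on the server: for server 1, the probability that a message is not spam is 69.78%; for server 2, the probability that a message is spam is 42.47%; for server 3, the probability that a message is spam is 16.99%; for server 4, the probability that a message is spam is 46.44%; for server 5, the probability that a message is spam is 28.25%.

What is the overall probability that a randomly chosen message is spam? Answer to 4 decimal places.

P(S) ≈ 0.3280

P(S|1) = 1 − 0.6978 = 0.3022.
P(S) = P(S|1)·P(1) + P(S|2)·P(2) + P(S|3)·P(3) + P(S|4)·P(4) + P(S|5)·P(5)
      = 0.3022·0.094 + 0.4247·0.392 + 0.1699·0.225 + 0.4644·0.073 + 0.2825·0.216
      = 0.0284068 + 0.1664824 + 0.0382275 + 0.0339012 + 0.06102 = 0.3280379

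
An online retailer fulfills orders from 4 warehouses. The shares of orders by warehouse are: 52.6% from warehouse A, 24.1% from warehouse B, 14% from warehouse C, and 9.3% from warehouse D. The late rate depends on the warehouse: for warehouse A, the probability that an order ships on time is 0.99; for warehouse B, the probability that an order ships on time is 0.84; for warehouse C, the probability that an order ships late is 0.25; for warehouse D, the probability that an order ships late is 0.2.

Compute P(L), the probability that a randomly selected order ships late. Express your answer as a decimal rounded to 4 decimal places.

P(L|A) = 1 − 0.99 = 0.01.
P(L|B) = 1 − 0.84 = 0.16.
Summing over the partition,
P(L) = P(L|A)·P(A) + P(L|B)·P(B) + P(L|C)·P(C) + P(L|D)·P(D)
      = 0.01·0.526 + 0.16·0.241 + 0.25·0.14 + 0.2·0.093
      = 0.00526 + 0.03856 + 0.035 + 0.0186 = 0.09742

P(L) ≈ 0.0974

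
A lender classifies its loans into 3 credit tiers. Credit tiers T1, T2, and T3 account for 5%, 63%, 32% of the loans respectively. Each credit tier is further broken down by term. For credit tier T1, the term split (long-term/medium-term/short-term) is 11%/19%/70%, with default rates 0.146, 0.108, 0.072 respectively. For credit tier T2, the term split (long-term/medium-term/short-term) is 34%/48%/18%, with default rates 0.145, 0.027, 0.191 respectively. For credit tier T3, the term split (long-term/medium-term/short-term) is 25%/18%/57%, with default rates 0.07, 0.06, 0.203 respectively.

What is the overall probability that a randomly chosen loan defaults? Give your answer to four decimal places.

0.1113

P(D|T1) = 0.11·0.146 + 0.19·0.108 + 0.7·0.072 = 0.01606 + 0.02052 + 0.0504 = 0.08698
P(D|T2) = 0.34·0.145 + 0.48·0.027 + 0.18·0.191 = 0.0493 + 0.01296 + 0.03438 = 0.09664
P(D|T3) = 0.25·0.07 + 0.18·0.06 + 0.57·0.203 = 0.0175 + 0.0108 + 0.11571 = 0.14401
By total probability over the outer partition,
P(D) = 0.05·0.08698 + 0.63·0.09664 + 0.32·0.14401
      = 0.004349 + 0.0608832 + 0.0460832 = 0.1113154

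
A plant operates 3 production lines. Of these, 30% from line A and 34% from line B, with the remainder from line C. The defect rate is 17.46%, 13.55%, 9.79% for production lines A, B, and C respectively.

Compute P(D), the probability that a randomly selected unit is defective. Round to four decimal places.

P(D) ≈ 0.1337

P(C) = 1 − (0.3 + 0.34) = 0.36.
Summing over the partition,
P(D) = P(D|A)·P(A) + P(D|B)·P(B) + P(D|C)·P(C)
      = 0.1746·0.3 + 0.1355·0.34 + 0.0979·0.36
      = 0.05238 + 0.04607 + 0.035244 = 0.133694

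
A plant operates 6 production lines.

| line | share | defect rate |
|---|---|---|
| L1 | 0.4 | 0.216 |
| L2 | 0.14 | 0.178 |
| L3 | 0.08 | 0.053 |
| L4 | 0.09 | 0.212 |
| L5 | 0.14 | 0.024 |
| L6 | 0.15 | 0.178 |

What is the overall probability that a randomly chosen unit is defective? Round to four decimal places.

P(D) ≈ 0.1647

P(D) = P(D|L1)·P(L1) + P(D|L2)·P(L2) + P(D|L3)·P(L3) + P(D|L4)·P(L4) + P(D|L5)·P(L5) + P(D|L6)·P(L6)
      = 0.216·0.4 + 0.178·0.14 + 0.053·0.08 + 0.212·0.09 + 0.024·0.14 + 0.178·0.15
      = 0.0864 + 0.02492 + 0.00424 + 0.01908 + 0.00336 + 0.0267 = 0.1647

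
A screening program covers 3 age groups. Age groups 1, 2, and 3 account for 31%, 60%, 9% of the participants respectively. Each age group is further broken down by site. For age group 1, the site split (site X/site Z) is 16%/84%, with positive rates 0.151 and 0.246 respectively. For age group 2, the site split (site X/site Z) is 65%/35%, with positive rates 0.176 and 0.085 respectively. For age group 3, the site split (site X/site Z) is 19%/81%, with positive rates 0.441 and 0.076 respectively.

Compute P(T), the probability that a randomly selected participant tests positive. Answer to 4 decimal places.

P(T|1) = 0.16·0.151 + 0.84·0.246 = 0.02416 + 0.20664 = 0.2308
P(T|2) = 0.65·0.176 + 0.35·0.085 = 0.1144 + 0.02975 = 0.14415
P(T|3) = 0.19·0.441 + 0.81·0.076 = 0.08379 + 0.06156 = 0.14535
Then overall,
P(T) = 0.31·0.2308 + 0.6·0.14415 + 0.09·0.14535
      = 0.071548 + 0.08649 + 0.0130815 = 0.1711195

P(T) ≈ 0.1711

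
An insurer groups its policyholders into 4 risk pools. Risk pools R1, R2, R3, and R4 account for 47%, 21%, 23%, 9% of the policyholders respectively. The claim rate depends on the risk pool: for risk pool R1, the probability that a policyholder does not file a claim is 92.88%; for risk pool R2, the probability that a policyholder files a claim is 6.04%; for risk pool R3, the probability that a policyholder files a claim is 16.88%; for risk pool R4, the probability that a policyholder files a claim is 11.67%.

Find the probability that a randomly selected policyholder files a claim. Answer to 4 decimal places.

0.0955

P(C|R1) = 1 − 0.9288 = 0.0712.
Using total probability over the partition,
P(C) = P(C|R1)·P(R1) + P(C|R2)·P(R2) + P(C|R3)·P(R3) + P(C|R4)·P(R4)
      = 0.0712·0.47 + 0.0604·0.21 + 0.1688·0.23 + 0.1167·0.09
      = 0.033464 + 0.012684 + 0.038824 + 0.010503 = 0.095475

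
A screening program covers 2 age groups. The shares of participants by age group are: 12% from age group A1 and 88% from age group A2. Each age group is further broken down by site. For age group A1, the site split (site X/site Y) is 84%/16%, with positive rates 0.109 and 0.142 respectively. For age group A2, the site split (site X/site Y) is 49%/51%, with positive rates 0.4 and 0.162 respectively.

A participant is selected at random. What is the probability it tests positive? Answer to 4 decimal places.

P(T|A1) = 0.84·0.109 + 0.16·0.142 = 0.09156 + 0.02272 = 0.11428
P(T|A2) = 0.49·0.4 + 0.51·0.162 = 0.196 + 0.08262 = 0.27862
Then overall,
P(T) = 0.12·0.11428 + 0.88·0.27862
      = 0.0137136 + 0.2451856 = 0.2588992

0.2589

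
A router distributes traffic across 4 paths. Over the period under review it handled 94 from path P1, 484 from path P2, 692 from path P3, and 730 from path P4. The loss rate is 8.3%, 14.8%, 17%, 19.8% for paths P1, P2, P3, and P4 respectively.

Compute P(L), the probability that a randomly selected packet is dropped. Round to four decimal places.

Total: 94 + 484 + 692 + 730 = 2000.
P(P1) = 94/2000 = 0.047. P(P2) = 484/2000 = 0.242. P(P3) = 692/2000 = 0.346. P(P4) = 730/2000 = 0.365.
Summing over the partition,
P(L) = P(L|P1)·P(P1) + P(L|P2)·P(P2) + P(L|P3)·P(P3) + P(L|P4)·P(P4)
      = 0.083·0.047 + 0.148·0.242 + 0.17·0.346 + 0.198·0.365
      = 0.003901 + 0.035816 + 0.05882 + 0.07227 = 0.170807

0.1708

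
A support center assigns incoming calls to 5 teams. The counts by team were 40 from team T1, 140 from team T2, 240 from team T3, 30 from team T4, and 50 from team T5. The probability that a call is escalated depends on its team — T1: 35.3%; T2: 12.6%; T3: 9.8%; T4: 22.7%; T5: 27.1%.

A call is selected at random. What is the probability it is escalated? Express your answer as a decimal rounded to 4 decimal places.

Total: 40 + 140 + 240 + 30 + 50 = 500.
P(T1) = 40/500 = 0.08. P(T2) = 140/500 = 0.28. P(T3) = 240/500 = 0.48. P(T4) = 30/500 = 0.06. P(T5) = 50/500 = 0.1.
P(E) = P(E|T1)·P(T1) + P(E|T2)·P(T2) + P(E|T3)·P(T3) + P(E|T4)·P(T4) + P(E|T5)·P(T5)
      = 0.353·0.08 + 0.126·0.28 + 0.098·0.48 + 0.227·0.06 + 0.271·0.1
      = 0.02824 + 0.03528 + 0.04704 + 0.01362 + 0.0271 = 0.15128

0.1513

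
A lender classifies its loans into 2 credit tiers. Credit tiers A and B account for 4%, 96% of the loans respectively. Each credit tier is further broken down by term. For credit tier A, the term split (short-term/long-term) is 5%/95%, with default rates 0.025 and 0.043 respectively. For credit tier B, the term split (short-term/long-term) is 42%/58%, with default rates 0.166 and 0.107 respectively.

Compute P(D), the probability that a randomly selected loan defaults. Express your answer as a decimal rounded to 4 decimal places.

P(D) ≈ 0.1282

P(D|A) = 0.05·0.025 + 0.95·0.043 = 0.00125 + 0.04085 = 0.0421
P(D|B) = 0.42·0.166 + 0.58·0.107 = 0.06972 + 0.06206 = 0.13178
Then overall,
P(D) = 0.04·0.0421 + 0.96·0.13178
      = 0.001684 + 0.1265088 = 0.1281928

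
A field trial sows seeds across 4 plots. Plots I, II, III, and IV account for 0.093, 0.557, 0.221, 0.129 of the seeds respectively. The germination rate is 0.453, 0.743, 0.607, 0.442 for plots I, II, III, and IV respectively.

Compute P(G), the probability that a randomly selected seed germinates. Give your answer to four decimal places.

P(G) ≈ 0.6471

P(G) = P(G|I)·P(I) + P(G|II)·P(II) + P(G|III)·P(III) + P(G|IV)·P(IV)
      = 0.453·0.093 + 0.743·0.557 + 0.607·0.221 + 0.442·0.129
      = 0.042129 + 0.413851 + 0.134147 + 0.057018 = 0.647145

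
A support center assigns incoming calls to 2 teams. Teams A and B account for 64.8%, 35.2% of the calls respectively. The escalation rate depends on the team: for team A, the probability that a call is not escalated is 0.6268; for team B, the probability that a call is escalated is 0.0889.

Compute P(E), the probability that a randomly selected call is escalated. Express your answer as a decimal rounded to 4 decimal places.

0.2731

P(E|A) = 1 − 0.6268 = 0.3732.
By the law of total probability,
P(E) = P(E|A)·P(A) + P(E|B)·P(B)
      = 0.3732·0.648 + 0.0889·0.352
      = 0.2418336 + 0.0312928 = 0.2731264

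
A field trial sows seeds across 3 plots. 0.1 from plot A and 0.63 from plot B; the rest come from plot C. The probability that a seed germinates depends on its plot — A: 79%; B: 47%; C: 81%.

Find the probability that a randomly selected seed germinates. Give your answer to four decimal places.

0.5938

P(C) = 1 − (0.1 + 0.63) = 0.27.
Summing over the partition,
P(G) = P(G|A)·P(A) + P(G|B)·P(B) + P(G|C)·P(C)
      = 0.79·0.1 + 0.47·0.63 + 0.81·0.27
      = 0.079 + 0.2961 + 0.2187 = 0.5938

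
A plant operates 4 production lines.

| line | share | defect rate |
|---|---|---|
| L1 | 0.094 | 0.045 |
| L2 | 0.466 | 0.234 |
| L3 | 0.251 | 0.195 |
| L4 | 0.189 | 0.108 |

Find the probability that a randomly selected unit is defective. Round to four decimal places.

0.1826

P(D) = P(D|L1)·P(L1) + P(D|L2)·P(L2) + P(D|L3)·P(L3) + P(D|L4)·P(L4)
      = 0.045·0.094 + 0.234·0.466 + 0.195·0.251 + 0.108·0.189
      = 0.00423 + 0.109044 + 0.048945 + 0.020412 = 0.182631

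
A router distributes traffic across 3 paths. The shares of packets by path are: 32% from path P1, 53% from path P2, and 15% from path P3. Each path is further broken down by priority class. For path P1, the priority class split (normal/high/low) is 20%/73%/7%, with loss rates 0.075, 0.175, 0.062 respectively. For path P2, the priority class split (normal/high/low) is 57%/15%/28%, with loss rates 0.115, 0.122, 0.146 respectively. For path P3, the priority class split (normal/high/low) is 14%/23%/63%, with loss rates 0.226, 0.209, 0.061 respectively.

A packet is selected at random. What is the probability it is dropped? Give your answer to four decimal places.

P(L|P1) = 0.2·0.075 + 0.73·0.175 + 0.07·0.062 = 0.015 + 0.12775 + 0.00434 = 0.14709
P(L|P2) = 0.57·0.115 + 0.15·0.122 + 0.28·0.146 = 0.06555 + 0.0183 + 0.04088 = 0.12473
P(L|P3) = 0.14·0.226 + 0.23·0.209 + 0.63·0.061 = 0.03164 + 0.04807 + 0.03843 = 0.11814
Then overall,
P(L) = 0.32·0.14709 + 0.53·0.12473 + 0.15·0.11814
      = 0.0470688 + 0.0661069 + 0.017721 = 0.1308967

0.1309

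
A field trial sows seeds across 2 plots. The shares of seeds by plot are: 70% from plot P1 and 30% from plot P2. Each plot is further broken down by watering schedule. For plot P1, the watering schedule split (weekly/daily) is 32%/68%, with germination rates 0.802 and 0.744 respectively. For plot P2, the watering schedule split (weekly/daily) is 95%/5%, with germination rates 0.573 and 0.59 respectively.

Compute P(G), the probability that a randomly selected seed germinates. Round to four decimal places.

0.7059

P(G|P1) = 0.32·0.802 + 0.68·0.744 = 0.25664 + 0.50592 = 0.76256
P(G|P2) = 0.95·0.573 + 0.05·0.59 = 0.54435 + 0.0295 = 0.57385
Then overall,
P(G) = 0.7·0.76256 + 0.3·0.57385
      = 0.533792 + 0.172155 = 0.705947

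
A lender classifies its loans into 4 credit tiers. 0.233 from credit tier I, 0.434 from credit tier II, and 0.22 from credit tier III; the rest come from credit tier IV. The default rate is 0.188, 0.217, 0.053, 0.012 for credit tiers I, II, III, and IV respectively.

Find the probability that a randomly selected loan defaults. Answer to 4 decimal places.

0.1510

P(IV) = 1 − (0.233 + 0.434 + 0.22) = 0.113.
P(D) = P(D|I)·P(I) + P(D|II)·P(II) + P(D|III)·P(III) + P(D|IV)·P(IV)
      = 0.188·0.233 + 0.217·0.434 + 0.053·0.22 + 0.012·0.113
      = 0.043804 + 0.094178 + 0.01166 + 0.001356 = 0.150998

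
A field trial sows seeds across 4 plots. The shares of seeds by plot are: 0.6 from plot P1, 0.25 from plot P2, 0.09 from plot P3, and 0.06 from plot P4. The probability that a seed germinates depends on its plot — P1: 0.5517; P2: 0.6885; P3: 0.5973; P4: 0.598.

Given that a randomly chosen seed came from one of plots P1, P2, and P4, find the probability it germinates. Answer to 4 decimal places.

P(G|S) ≈ 0.5923

Let S = {P1, P2, P4}.
P(S) = 0.6 + 0.25 + 0.06 = 0.91.
P(G ∩ S) = 0.5517·0.6 + 0.6885·0.25 + 0.598·0.06 = 0.33102 + 0.172125 + 0.03588 = 0.539025.
P(G | S) = 0.539025 / 0.91 = 0.592335…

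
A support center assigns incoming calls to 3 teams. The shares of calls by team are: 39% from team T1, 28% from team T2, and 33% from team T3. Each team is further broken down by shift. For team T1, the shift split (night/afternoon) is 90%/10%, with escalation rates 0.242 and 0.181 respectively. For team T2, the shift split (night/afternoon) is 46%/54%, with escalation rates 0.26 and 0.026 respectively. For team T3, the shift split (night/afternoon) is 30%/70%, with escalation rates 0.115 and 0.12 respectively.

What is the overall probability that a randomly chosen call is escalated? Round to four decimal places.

P(E|T1) = 0.9·0.242 + 0.1·0.181 = 0.2178 + 0.0181 = 0.2359
P(E|T2) = 0.46·0.26 + 0.54·0.026 = 0.1196 + 0.01404 = 0.13364
P(E|T3) = 0.3·0.115 + 0.7·0.12 = 0.0345 + 0.084 = 0.1185
Then overall,
P(E) = 0.39·0.2359 + 0.28·0.13364 + 0.33·0.1185
      = 0.092001 + 0.0374192 + 0.039105 = 0.1685252

P(E) ≈ 0.1685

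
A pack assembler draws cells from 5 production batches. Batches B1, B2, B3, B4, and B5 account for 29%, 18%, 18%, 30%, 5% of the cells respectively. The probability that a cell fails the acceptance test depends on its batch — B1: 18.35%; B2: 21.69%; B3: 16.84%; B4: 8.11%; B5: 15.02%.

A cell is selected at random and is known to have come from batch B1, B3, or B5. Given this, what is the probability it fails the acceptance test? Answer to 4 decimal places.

P(F|S) ≈ 0.1751

Let S = {B1, B3, B5}.
P(S) = 0.29 + 0.18 + 0.05 = 0.52.
P(F ∩ S) = 0.1835·0.29 + 0.1684·0.18 + 0.1502·0.05 = 0.053215 + 0.030312 + 0.00751 = 0.091037.
P(F | S) = 0.091037 / 0.52 = 0.175071…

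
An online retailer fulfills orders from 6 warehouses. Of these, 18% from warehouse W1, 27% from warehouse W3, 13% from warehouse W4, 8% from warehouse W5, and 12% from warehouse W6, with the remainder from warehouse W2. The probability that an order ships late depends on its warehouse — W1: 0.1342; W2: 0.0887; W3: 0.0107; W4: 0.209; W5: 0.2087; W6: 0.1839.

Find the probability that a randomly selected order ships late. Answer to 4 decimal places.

0.1125

P(W2) = 1 − (0.18 + 0.27 + 0.13 + 0.08 + 0.12) = 0.22.
P(L) = P(L|W1)·P(W1) + P(L|W2)·P(W2) + P(L|W3)·P(W3) + P(L|W4)·P(W4) + P(L|W5)·P(W5) + P(L|W6)·P(W6)
      = 0.1342·0.18 + 0.0887·0.22 + 0.0107·0.27 + 0.209·0.13 + 0.2087·0.08 + 0.1839·0.12
      = 0.024156 + 0.019514 + 0.002889 + 0.02717 + 0.016696 + 0.022068 = 0.112493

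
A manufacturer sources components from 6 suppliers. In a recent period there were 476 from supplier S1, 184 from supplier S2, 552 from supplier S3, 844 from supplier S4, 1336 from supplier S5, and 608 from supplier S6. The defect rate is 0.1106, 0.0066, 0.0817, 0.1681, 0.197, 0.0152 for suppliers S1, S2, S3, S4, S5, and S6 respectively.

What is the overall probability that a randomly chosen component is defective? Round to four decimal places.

Total: 476 + 184 + 552 + 844 + 1336 + 608 = 4000.
P(S1) = 476/4000 = 0.119. P(S2) = 184/4000 = 0.046. P(S3) = 552/4000 = 0.138. P(S4) = 844/4000 = 0.211. P(S5) = 1336/4000 = 0.334. P(S6) = 608/4000 = 0.152.
P(D) = P(D|S1)·P(S1) + P(D|S2)·P(S2) + P(D|S3)·P(S3) + P(D|S4)·P(S4) + P(D|S5)·P(S5) + P(D|S6)·P(S6)
      = 0.1106·0.119 + 0.0066·0.046 + 0.0817·0.138 + 0.1681·0.211 + 0.197·0.334 + 0.0152·0.152
      = 0.0131614 + 0.0003036 + 0.0112746 + 0.0354691 + 0.065798 + 0.0023104 = 0.1283171

0.1283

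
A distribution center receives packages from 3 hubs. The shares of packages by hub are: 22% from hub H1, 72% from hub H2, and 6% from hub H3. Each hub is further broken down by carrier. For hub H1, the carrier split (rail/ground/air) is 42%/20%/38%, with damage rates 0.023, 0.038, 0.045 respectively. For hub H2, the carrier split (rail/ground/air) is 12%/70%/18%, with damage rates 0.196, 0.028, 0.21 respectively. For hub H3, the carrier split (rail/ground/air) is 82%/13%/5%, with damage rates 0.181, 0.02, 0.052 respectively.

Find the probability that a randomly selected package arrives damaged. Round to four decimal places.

P(D|H1) = 0.42·0.023 + 0.2·0.038 + 0.38·0.045 = 0.00966 + 0.0076 + 0.0171 = 0.03436
P(D|H2) = 0.12·0.196 + 0.7·0.028 + 0.18·0.21 = 0.02352 + 0.0196 + 0.0378 = 0.08092
P(D|H3) = 0.82·0.181 + 0.13·0.02 + 0.05·0.052 = 0.14842 + 0.0026 + 0.0026 = 0.15362
Then overall,
P(D) = 0.22·0.03436 + 0.72·0.08092 + 0.06·0.15362
      = 0.0075592 + 0.0582624 + 0.0092172 = 0.0750388

0.0750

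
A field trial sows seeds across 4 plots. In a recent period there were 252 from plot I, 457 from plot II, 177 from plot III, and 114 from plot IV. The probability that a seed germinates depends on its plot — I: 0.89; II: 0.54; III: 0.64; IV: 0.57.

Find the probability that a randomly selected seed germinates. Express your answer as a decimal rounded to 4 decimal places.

0.6493

Total: 252 + 457 + 177 + 114 = 1000.
P(I) = 252/1000 = 0.252. P(II) = 457/1000 = 0.457. P(III) = 177/1000 = 0.177. P(IV) = 114/1000 = 0.114.
P(G) = P(G|I)·P(I) + P(G|II)·P(II) + P(G|III)·P(III) + P(G|IV)·P(IV)
      = 0.89·0.252 + 0.54·0.457 + 0.64·0.177 + 0.57·0.114
      = 0.22428 + 0.24678 + 0.11328 + 0.06498 = 0.64932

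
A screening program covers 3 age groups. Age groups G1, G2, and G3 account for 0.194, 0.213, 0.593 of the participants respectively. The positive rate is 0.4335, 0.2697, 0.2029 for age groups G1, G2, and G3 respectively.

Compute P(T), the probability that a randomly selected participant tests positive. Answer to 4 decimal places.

Summing over the partition,
P(T) = P(T|G1)·P(G1) + P(T|G2)·P(G2) + P(T|G3)·P(G3)
      = 0.4335·0.194 + 0.2697·0.213 + 0.2029·0.593
      = 0.084099 + 0.0574461 + 0.1203197 = 0.2618648

P(T) ≈ 0.2619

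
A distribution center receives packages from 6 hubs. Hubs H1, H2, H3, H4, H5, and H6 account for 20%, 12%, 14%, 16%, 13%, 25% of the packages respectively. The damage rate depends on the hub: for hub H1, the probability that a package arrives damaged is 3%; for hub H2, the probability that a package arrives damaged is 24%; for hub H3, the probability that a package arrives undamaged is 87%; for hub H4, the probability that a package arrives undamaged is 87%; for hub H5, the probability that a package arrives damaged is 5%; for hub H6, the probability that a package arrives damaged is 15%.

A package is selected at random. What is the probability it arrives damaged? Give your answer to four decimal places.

0.1178

P(D|H3) = 1 − 0.87 = 0.13.
P(D|H4) = 1 − 0.87 = 0.13.
Using total probability over the partition,
P(D) = P(D|H1)·P(H1) + P(D|H2)·P(H2) + P(D|H3)·P(H3) + P(D|H4)·P(H4) + P(D|H5)·P(H5) + P(D|H6)·P(H6)
      = 0.03·0.2 + 0.24·0.12 + 0.13·0.14 + 0.13·0.16 + 0.05·0.13 + 0.15·0.25
      = 0.006 + 0.0288 + 0.0182 + 0.0208 + 0.0065 + 0.0375 = 0.1178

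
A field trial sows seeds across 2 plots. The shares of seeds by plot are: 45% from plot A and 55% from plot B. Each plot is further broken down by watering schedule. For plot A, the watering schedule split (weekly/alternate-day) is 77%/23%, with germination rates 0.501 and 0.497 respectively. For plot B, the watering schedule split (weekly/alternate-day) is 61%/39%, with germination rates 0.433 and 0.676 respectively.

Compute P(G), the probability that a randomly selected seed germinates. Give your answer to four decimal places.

P(G) ≈ 0.5153

P(G|A) = 0.77·0.501 + 0.23·0.497 = 0.38577 + 0.11431 = 0.50008
P(G|B) = 0.61·0.433 + 0.39·0.676 = 0.26413 + 0.26364 = 0.52777
By total probability over the outer partition,
P(G) = 0.45·0.50008 + 0.55·0.52777
      = 0.225036 + 0.2902735 = 0.5153095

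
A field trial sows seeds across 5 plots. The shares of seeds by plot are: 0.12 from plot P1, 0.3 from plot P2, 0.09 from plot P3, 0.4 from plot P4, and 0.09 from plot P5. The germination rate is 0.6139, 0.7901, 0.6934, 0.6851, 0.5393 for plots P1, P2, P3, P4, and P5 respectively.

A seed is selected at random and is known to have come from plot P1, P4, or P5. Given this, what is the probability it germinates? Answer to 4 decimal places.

Let S = {P1, P4, P5}.
P(S) = 0.12 + 0.4 + 0.09 = 0.61.
P(G ∩ S) = 0.6139·0.12 + 0.6851·0.4 + 0.5393·0.09 = 0.073668 + 0.27404 + 0.048537 = 0.396245.
P(G | S) = 0.396245 / 0.61 = 0.649582…

P(G|S) ≈ 0.6496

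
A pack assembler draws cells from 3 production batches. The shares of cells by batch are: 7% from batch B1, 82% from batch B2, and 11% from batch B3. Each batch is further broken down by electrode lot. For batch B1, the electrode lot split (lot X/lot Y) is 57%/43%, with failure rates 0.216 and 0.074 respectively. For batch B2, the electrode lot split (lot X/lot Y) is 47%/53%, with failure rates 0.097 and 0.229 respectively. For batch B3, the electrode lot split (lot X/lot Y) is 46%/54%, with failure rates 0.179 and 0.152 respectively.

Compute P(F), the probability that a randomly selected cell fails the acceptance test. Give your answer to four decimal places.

P(F|B1) = 0.57·0.216 + 0.43·0.074 = 0.12312 + 0.03182 = 0.15494
P(F|B2) = 0.47·0.097 + 0.53·0.229 = 0.04559 + 0.12137 = 0.16696
P(F|B3) = 0.46·0.179 + 0.54·0.152 = 0.08234 + 0.08208 = 0.16442
Then overall,
P(F) = 0.07·0.15494 + 0.82·0.16696 + 0.11·0.16442
      = 0.0108458 + 0.1369072 + 0.0180862 = 0.1658392

P(F) ≈ 0.1658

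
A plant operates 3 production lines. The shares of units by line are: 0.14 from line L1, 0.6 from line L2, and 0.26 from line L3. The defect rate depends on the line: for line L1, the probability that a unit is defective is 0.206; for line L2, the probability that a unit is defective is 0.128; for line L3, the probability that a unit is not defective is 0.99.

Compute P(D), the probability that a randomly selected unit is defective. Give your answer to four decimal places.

P(D|L3) = 1 − 0.99 = 0.01.
Summing over the partition,
P(D) = P(D|L1)·P(L1) + P(D|L2)·P(L2) + P(D|L3)·P(L3)
      = 0.206·0.14 + 0.128·0.6 + 0.01·0.26
      = 0.02884 + 0.0768 + 0.0026 = 0.10824

P(D) ≈ 0.1082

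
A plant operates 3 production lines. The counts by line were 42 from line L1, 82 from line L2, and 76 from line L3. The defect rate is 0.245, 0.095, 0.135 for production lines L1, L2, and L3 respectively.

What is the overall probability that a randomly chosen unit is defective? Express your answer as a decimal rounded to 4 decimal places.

0.1417

Total: 42 + 82 + 76 = 200.
P(L1) = 42/200 = 0.21. P(L2) = 82/200 = 0.41. P(L3) = 76/200 = 0.38.
Using total probability over the partition,
P(D) = P(D|L1)·P(L1) + P(D|L2)·P(L2) + P(D|L3)·P(L3)
      = 0.245·0.21 + 0.095·0.41 + 0.135·0.38
      = 0.05145 + 0.03895 + 0.0513 = 0.1417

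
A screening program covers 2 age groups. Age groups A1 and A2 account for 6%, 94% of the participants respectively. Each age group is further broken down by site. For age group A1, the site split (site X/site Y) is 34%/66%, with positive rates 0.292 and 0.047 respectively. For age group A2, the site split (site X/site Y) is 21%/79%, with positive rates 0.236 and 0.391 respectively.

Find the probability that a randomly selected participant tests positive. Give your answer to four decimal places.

P(T) ≈ 0.3448

P(T|A1) = 0.34·0.292 + 0.66·0.047 = 0.09928 + 0.03102 = 0.1303
P(T|A2) = 0.21·0.236 + 0.79·0.391 = 0.04956 + 0.30889 = 0.35845
By total probability over the outer partition,
P(T) = 0.06·0.1303 + 0.94·0.35845
      = 0.007818 + 0.336943 = 0.344761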